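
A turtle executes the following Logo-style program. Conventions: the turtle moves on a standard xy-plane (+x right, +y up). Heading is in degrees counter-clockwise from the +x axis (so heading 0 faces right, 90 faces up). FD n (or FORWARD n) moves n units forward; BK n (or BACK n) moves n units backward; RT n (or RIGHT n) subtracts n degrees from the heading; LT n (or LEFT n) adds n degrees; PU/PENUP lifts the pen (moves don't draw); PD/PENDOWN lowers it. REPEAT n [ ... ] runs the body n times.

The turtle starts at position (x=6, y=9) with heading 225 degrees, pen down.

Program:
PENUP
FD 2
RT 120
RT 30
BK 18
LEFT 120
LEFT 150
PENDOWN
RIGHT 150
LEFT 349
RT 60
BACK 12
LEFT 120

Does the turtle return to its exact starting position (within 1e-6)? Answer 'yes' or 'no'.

Executing turtle program step by step:
Start: pos=(6,9), heading=225, pen down
PU: pen up
FD 2: (6,9) -> (4.586,7.586) [heading=225, move]
RT 120: heading 225 -> 105
RT 30: heading 105 -> 75
BK 18: (4.586,7.586) -> (-0.073,-9.801) [heading=75, move]
LT 120: heading 75 -> 195
LT 150: heading 195 -> 345
PD: pen down
RT 150: heading 345 -> 195
LT 349: heading 195 -> 184
RT 60: heading 184 -> 124
BK 12: (-0.073,-9.801) -> (6.637,-19.749) [heading=124, draw]
LT 120: heading 124 -> 244
Final: pos=(6.637,-19.749), heading=244, 1 segment(s) drawn

Start position: (6, 9)
Final position: (6.637, -19.749)
Distance = 28.756; >= 1e-6 -> NOT closed

Answer: no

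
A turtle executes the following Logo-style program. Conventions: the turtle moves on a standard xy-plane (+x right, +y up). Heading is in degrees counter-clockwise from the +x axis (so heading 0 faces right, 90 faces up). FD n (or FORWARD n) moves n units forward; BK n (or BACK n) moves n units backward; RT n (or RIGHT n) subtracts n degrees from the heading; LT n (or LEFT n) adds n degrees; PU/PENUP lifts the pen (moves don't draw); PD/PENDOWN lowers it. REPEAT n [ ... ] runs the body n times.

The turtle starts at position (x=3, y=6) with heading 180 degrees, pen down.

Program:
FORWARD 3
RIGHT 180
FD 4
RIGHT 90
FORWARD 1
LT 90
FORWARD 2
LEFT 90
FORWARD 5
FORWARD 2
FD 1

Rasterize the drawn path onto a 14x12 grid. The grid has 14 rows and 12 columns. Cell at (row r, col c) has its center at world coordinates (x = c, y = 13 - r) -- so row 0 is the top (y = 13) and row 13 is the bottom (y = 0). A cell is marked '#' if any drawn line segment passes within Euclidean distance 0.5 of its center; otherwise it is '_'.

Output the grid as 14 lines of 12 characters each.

Segment 0: (3,6) -> (0,6)
Segment 1: (0,6) -> (4,6)
Segment 2: (4,6) -> (4,5)
Segment 3: (4,5) -> (6,5)
Segment 4: (6,5) -> (6,10)
Segment 5: (6,10) -> (6,12)
Segment 6: (6,12) -> (6,13)

Answer: ______#_____
______#_____
______#_____
______#_____
______#_____
______#_____
______#_____
#####_#_____
____###_____
____________
____________
____________
____________
____________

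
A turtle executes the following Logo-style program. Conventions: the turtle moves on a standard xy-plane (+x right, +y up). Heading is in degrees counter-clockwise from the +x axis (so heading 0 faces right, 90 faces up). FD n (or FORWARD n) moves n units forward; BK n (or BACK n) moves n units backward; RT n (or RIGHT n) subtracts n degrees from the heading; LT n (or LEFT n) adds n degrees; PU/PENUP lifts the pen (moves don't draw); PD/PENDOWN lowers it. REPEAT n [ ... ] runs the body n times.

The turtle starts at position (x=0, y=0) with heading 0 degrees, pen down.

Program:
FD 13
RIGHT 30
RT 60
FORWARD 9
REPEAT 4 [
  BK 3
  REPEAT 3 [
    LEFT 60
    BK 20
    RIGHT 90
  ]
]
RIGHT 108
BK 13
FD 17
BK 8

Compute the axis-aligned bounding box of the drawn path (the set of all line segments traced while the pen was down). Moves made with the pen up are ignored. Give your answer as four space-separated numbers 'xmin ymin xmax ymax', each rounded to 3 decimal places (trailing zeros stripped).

Executing turtle program step by step:
Start: pos=(0,0), heading=0, pen down
FD 13: (0,0) -> (13,0) [heading=0, draw]
RT 30: heading 0 -> 330
RT 60: heading 330 -> 270
FD 9: (13,0) -> (13,-9) [heading=270, draw]
REPEAT 4 [
  -- iteration 1/4 --
  BK 3: (13,-9) -> (13,-6) [heading=270, draw]
  REPEAT 3 [
    -- iteration 1/3 --
    LT 60: heading 270 -> 330
    BK 20: (13,-6) -> (-4.321,4) [heading=330, draw]
    RT 90: heading 330 -> 240
    -- iteration 2/3 --
    LT 60: heading 240 -> 300
    BK 20: (-4.321,4) -> (-14.321,21.321) [heading=300, draw]
    RT 90: heading 300 -> 210
    -- iteration 3/3 --
    LT 60: heading 210 -> 270
    BK 20: (-14.321,21.321) -> (-14.321,41.321) [heading=270, draw]
    RT 90: heading 270 -> 180
  ]
  -- iteration 2/4 --
  BK 3: (-14.321,41.321) -> (-11.321,41.321) [heading=180, draw]
  REPEAT 3 [
    -- iteration 1/3 --
    LT 60: heading 180 -> 240
    BK 20: (-11.321,41.321) -> (-1.321,58.641) [heading=240, draw]
    RT 90: heading 240 -> 150
    -- iteration 2/3 --
    LT 60: heading 150 -> 210
    BK 20: (-1.321,58.641) -> (16,68.641) [heading=210, draw]
    RT 90: heading 210 -> 120
    -- iteration 3/3 --
    LT 60: heading 120 -> 180
    BK 20: (16,68.641) -> (36,68.641) [heading=180, draw]
    RT 90: heading 180 -> 90
  ]
  -- iteration 3/4 --
  BK 3: (36,68.641) -> (36,65.641) [heading=90, draw]
  REPEAT 3 [
    -- iteration 1/3 --
    LT 60: heading 90 -> 150
    BK 20: (36,65.641) -> (53.321,55.641) [heading=150, draw]
    RT 90: heading 150 -> 60
    -- iteration 2/3 --
    LT 60: heading 60 -> 120
    BK 20: (53.321,55.641) -> (63.321,38.321) [heading=120, draw]
    RT 90: heading 120 -> 30
    -- iteration 3/3 --
    LT 60: heading 30 -> 90
    BK 20: (63.321,38.321) -> (63.321,18.321) [heading=90, draw]
    RT 90: heading 90 -> 0
  ]
  -- iteration 4/4 --
  BK 3: (63.321,18.321) -> (60.321,18.321) [heading=0, draw]
  REPEAT 3 [
    -- iteration 1/3 --
    LT 60: heading 0 -> 60
    BK 20: (60.321,18.321) -> (50.321,1) [heading=60, draw]
    RT 90: heading 60 -> 330
    -- iteration 2/3 --
    LT 60: heading 330 -> 30
    BK 20: (50.321,1) -> (33,-9) [heading=30, draw]
    RT 90: heading 30 -> 300
    -- iteration 3/3 --
    LT 60: heading 300 -> 0
    BK 20: (33,-9) -> (13,-9) [heading=0, draw]
    RT 90: heading 0 -> 270
  ]
]
RT 108: heading 270 -> 162
BK 13: (13,-9) -> (25.364,-13.017) [heading=162, draw]
FD 17: (25.364,-13.017) -> (9.196,-7.764) [heading=162, draw]
BK 8: (9.196,-7.764) -> (16.804,-10.236) [heading=162, draw]
Final: pos=(16.804,-10.236), heading=162, 21 segment(s) drawn

Segment endpoints: x in {-14.321, -14.321, -11.321, -4.321, -1.321, 0, 9.196, 13, 13, 16, 16.804, 25.364, 33, 36, 50.321, 53.321, 60.321, 63.321, 63.321}, y in {-13.017, -10.236, -9, -9, -9, -7.764, -6, 0, 1, 4, 18.321, 21.321, 38.321, 41.321, 55.641, 58.641, 65.641, 68.641}
xmin=-14.321, ymin=-13.017, xmax=63.321, ymax=68.641

Answer: -14.321 -13.017 63.321 68.641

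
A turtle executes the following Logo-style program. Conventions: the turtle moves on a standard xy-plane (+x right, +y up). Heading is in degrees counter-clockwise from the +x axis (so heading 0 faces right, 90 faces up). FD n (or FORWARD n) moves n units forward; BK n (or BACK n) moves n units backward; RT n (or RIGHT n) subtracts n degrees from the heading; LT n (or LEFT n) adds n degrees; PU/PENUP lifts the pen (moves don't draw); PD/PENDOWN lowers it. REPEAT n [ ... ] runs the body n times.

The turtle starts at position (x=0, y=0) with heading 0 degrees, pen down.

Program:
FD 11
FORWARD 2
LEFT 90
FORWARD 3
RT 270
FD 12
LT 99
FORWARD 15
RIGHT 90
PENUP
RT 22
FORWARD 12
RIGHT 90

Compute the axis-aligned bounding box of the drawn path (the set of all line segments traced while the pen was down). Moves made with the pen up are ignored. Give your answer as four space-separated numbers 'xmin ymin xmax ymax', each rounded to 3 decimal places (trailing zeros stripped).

Executing turtle program step by step:
Start: pos=(0,0), heading=0, pen down
FD 11: (0,0) -> (11,0) [heading=0, draw]
FD 2: (11,0) -> (13,0) [heading=0, draw]
LT 90: heading 0 -> 90
FD 3: (13,0) -> (13,3) [heading=90, draw]
RT 270: heading 90 -> 180
FD 12: (13,3) -> (1,3) [heading=180, draw]
LT 99: heading 180 -> 279
FD 15: (1,3) -> (3.347,-11.815) [heading=279, draw]
RT 90: heading 279 -> 189
PU: pen up
RT 22: heading 189 -> 167
FD 12: (3.347,-11.815) -> (-8.346,-9.116) [heading=167, move]
RT 90: heading 167 -> 77
Final: pos=(-8.346,-9.116), heading=77, 5 segment(s) drawn

Segment endpoints: x in {0, 1, 3.347, 11, 13}, y in {-11.815, 0, 3, 3}
xmin=0, ymin=-11.815, xmax=13, ymax=3

Answer: 0 -11.815 13 3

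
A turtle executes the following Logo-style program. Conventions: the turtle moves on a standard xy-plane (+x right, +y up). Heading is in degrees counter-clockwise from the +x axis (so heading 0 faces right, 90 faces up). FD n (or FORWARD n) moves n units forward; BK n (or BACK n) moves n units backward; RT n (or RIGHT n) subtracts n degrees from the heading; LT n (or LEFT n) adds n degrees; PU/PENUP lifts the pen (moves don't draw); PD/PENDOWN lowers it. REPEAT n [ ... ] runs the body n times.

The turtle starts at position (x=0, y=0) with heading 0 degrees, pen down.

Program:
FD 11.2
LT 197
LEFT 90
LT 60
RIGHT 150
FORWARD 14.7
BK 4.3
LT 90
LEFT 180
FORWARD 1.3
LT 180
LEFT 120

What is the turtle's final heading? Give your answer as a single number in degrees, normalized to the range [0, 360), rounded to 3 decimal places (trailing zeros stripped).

Executing turtle program step by step:
Start: pos=(0,0), heading=0, pen down
FD 11.2: (0,0) -> (11.2,0) [heading=0, draw]
LT 197: heading 0 -> 197
LT 90: heading 197 -> 287
LT 60: heading 287 -> 347
RT 150: heading 347 -> 197
FD 14.7: (11.2,0) -> (-2.858,-4.298) [heading=197, draw]
BK 4.3: (-2.858,-4.298) -> (1.254,-3.041) [heading=197, draw]
LT 90: heading 197 -> 287
LT 180: heading 287 -> 107
FD 1.3: (1.254,-3.041) -> (0.874,-1.797) [heading=107, draw]
LT 180: heading 107 -> 287
LT 120: heading 287 -> 47
Final: pos=(0.874,-1.797), heading=47, 4 segment(s) drawn

Answer: 47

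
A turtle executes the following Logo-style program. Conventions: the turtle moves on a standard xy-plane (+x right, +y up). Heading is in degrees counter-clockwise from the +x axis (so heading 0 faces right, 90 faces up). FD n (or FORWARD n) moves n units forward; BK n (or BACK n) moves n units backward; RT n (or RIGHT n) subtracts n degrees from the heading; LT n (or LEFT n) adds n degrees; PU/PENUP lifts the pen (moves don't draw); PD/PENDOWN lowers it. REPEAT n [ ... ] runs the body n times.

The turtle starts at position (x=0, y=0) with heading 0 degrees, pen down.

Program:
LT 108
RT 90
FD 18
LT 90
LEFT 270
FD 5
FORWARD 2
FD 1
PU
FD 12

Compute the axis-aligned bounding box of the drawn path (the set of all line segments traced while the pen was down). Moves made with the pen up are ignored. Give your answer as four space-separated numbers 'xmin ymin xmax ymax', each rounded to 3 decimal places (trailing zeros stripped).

Executing turtle program step by step:
Start: pos=(0,0), heading=0, pen down
LT 108: heading 0 -> 108
RT 90: heading 108 -> 18
FD 18: (0,0) -> (17.119,5.562) [heading=18, draw]
LT 90: heading 18 -> 108
LT 270: heading 108 -> 18
FD 5: (17.119,5.562) -> (21.874,7.107) [heading=18, draw]
FD 2: (21.874,7.107) -> (23.776,7.725) [heading=18, draw]
FD 1: (23.776,7.725) -> (24.727,8.034) [heading=18, draw]
PU: pen up
FD 12: (24.727,8.034) -> (36.14,11.743) [heading=18, move]
Final: pos=(36.14,11.743), heading=18, 4 segment(s) drawn

Segment endpoints: x in {0, 17.119, 21.874, 23.776, 24.727}, y in {0, 5.562, 7.107, 7.725, 8.034}
xmin=0, ymin=0, xmax=24.727, ymax=8.034

Answer: 0 0 24.727 8.034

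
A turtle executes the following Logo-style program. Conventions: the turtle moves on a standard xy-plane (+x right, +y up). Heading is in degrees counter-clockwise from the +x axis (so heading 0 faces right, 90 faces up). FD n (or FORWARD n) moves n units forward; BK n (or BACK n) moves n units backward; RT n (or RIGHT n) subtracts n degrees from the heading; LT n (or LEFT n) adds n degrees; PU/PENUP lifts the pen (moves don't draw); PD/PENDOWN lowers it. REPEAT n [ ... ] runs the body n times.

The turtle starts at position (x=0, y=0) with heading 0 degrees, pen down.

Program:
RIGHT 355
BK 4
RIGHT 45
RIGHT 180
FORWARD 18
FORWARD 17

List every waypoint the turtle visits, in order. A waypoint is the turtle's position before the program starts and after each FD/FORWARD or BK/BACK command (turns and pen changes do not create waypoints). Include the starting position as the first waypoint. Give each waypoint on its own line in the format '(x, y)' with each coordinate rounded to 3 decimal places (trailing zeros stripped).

Answer: (0, 0)
(-3.985, -0.349)
(-17.774, 11.222)
(-30.796, 22.149)

Derivation:
Executing turtle program step by step:
Start: pos=(0,0), heading=0, pen down
RT 355: heading 0 -> 5
BK 4: (0,0) -> (-3.985,-0.349) [heading=5, draw]
RT 45: heading 5 -> 320
RT 180: heading 320 -> 140
FD 18: (-3.985,-0.349) -> (-17.774,11.222) [heading=140, draw]
FD 17: (-17.774,11.222) -> (-30.796,22.149) [heading=140, draw]
Final: pos=(-30.796,22.149), heading=140, 3 segment(s) drawn
Waypoints (4 total):
(0, 0)
(-3.985, -0.349)
(-17.774, 11.222)
(-30.796, 22.149)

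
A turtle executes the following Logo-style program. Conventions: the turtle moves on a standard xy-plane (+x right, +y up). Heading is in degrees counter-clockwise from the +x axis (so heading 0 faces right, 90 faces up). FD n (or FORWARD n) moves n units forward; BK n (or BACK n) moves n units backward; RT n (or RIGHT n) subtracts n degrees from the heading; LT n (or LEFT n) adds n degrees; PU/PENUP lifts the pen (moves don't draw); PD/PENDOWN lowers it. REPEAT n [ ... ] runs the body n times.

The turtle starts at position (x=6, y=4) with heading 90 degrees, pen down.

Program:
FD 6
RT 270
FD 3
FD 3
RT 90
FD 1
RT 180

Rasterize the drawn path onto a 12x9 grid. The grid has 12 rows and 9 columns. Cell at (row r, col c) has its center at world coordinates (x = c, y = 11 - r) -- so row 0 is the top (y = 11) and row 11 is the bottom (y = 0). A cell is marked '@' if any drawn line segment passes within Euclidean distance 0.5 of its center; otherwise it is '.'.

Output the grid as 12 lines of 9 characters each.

Answer: @........
@@@@@@@..
......@..
......@..
......@..
......@..
......@..
......@..
.........
.........
.........
.........

Derivation:
Segment 0: (6,4) -> (6,10)
Segment 1: (6,10) -> (3,10)
Segment 2: (3,10) -> (0,10)
Segment 3: (0,10) -> (-0,11)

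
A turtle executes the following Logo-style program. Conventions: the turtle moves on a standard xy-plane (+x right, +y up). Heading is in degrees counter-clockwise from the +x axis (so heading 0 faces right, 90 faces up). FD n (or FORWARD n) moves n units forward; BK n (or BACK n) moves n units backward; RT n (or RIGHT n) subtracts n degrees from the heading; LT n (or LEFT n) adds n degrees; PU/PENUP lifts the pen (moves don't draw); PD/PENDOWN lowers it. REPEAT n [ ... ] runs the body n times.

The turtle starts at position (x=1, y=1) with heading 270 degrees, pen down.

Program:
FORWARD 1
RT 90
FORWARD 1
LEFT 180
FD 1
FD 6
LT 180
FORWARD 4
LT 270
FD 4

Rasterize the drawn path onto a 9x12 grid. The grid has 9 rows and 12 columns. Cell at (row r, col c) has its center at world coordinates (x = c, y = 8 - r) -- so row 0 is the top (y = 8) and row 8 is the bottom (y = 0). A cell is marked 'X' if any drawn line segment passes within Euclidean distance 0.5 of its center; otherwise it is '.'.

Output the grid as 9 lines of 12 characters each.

Answer: ............
............
............
............
...X........
...X........
...X........
.X.X........
XXXXXXXX....

Derivation:
Segment 0: (1,1) -> (1,0)
Segment 1: (1,0) -> (-0,0)
Segment 2: (-0,0) -> (1,-0)
Segment 3: (1,-0) -> (7,-0)
Segment 4: (7,-0) -> (3,-0)
Segment 5: (3,-0) -> (3,4)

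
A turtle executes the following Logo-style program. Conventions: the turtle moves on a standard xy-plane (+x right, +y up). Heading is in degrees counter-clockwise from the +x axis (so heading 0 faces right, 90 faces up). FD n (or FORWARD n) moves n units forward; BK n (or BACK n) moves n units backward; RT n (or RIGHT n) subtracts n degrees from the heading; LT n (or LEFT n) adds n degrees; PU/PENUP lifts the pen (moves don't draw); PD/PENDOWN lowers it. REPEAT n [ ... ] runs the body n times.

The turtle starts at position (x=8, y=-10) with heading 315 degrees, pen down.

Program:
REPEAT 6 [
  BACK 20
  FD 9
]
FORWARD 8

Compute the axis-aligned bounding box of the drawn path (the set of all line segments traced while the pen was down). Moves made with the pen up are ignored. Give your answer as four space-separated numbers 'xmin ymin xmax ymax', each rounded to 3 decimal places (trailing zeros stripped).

Executing turtle program step by step:
Start: pos=(8,-10), heading=315, pen down
REPEAT 6 [
  -- iteration 1/6 --
  BK 20: (8,-10) -> (-6.142,4.142) [heading=315, draw]
  FD 9: (-6.142,4.142) -> (0.222,-2.222) [heading=315, draw]
  -- iteration 2/6 --
  BK 20: (0.222,-2.222) -> (-13.92,11.92) [heading=315, draw]
  FD 9: (-13.92,11.92) -> (-7.556,5.556) [heading=315, draw]
  -- iteration 3/6 --
  BK 20: (-7.556,5.556) -> (-21.698,19.698) [heading=315, draw]
  FD 9: (-21.698,19.698) -> (-15.335,13.335) [heading=315, draw]
  -- iteration 4/6 --
  BK 20: (-15.335,13.335) -> (-29.477,27.477) [heading=315, draw]
  FD 9: (-29.477,27.477) -> (-23.113,21.113) [heading=315, draw]
  -- iteration 5/6 --
  BK 20: (-23.113,21.113) -> (-37.255,35.255) [heading=315, draw]
  FD 9: (-37.255,35.255) -> (-30.891,28.891) [heading=315, draw]
  -- iteration 6/6 --
  BK 20: (-30.891,28.891) -> (-45.033,43.033) [heading=315, draw]
  FD 9: (-45.033,43.033) -> (-38.669,36.669) [heading=315, draw]
]
FD 8: (-38.669,36.669) -> (-33.012,31.012) [heading=315, draw]
Final: pos=(-33.012,31.012), heading=315, 13 segment(s) drawn

Segment endpoints: x in {-45.033, -38.669, -37.255, -33.012, -30.891, -29.477, -23.113, -21.698, -15.335, -13.92, -7.556, -6.142, 0.222, 8}, y in {-10, -2.222, 4.142, 5.556, 11.92, 13.335, 19.698, 21.113, 27.477, 28.891, 31.012, 35.255, 36.669, 43.033}
xmin=-45.033, ymin=-10, xmax=8, ymax=43.033

Answer: -45.033 -10 8 43.033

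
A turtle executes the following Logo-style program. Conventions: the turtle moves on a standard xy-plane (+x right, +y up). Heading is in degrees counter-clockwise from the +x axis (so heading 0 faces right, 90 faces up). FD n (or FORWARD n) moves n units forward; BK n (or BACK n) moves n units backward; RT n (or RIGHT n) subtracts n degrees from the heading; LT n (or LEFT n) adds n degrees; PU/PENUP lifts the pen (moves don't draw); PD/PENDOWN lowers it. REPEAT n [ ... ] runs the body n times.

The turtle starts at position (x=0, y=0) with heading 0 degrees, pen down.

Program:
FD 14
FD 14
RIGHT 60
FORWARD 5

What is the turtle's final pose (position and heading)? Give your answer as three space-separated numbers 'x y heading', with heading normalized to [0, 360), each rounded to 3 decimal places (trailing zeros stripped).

Executing turtle program step by step:
Start: pos=(0,0), heading=0, pen down
FD 14: (0,0) -> (14,0) [heading=0, draw]
FD 14: (14,0) -> (28,0) [heading=0, draw]
RT 60: heading 0 -> 300
FD 5: (28,0) -> (30.5,-4.33) [heading=300, draw]
Final: pos=(30.5,-4.33), heading=300, 3 segment(s) drawn

Answer: 30.5 -4.33 300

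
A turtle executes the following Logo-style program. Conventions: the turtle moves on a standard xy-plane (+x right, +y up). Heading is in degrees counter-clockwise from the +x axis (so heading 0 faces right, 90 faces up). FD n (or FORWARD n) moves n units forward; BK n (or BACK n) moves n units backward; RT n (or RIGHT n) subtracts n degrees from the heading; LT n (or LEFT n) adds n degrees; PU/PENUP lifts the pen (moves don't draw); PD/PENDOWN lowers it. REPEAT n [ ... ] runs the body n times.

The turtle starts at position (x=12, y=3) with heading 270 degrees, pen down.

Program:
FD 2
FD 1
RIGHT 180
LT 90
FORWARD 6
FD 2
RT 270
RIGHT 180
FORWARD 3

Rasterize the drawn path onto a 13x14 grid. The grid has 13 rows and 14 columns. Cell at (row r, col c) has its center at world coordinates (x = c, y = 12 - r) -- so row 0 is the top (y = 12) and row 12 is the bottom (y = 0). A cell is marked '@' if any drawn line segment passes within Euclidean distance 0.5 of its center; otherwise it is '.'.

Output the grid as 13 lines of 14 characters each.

Segment 0: (12,3) -> (12,1)
Segment 1: (12,1) -> (12,0)
Segment 2: (12,0) -> (6,0)
Segment 3: (6,0) -> (4,0)
Segment 4: (4,0) -> (4,3)

Answer: ..............
..............
..............
..............
..............
..............
..............
..............
..............
....@.......@.
....@.......@.
....@.......@.
....@@@@@@@@@.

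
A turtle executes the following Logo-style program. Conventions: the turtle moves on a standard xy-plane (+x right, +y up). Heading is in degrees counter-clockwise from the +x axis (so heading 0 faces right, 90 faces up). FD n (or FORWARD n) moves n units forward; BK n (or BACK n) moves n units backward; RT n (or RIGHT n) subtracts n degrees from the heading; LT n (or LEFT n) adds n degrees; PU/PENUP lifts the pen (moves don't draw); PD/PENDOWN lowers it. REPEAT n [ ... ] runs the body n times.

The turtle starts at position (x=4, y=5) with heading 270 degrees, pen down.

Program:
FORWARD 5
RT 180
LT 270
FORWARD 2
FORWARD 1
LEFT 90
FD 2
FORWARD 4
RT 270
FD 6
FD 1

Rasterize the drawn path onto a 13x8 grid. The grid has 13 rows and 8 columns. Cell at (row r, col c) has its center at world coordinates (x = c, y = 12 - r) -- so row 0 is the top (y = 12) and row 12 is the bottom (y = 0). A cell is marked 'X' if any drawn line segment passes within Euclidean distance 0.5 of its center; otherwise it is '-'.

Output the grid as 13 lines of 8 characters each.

Segment 0: (4,5) -> (4,0)
Segment 1: (4,0) -> (6,-0)
Segment 2: (6,-0) -> (7,-0)
Segment 3: (7,-0) -> (7,2)
Segment 4: (7,2) -> (7,6)
Segment 5: (7,6) -> (1,6)
Segment 6: (1,6) -> (0,6)

Answer: --------
--------
--------
--------
--------
--------
XXXXXXXX
----X--X
----X--X
----X--X
----X--X
----X--X
----XXXX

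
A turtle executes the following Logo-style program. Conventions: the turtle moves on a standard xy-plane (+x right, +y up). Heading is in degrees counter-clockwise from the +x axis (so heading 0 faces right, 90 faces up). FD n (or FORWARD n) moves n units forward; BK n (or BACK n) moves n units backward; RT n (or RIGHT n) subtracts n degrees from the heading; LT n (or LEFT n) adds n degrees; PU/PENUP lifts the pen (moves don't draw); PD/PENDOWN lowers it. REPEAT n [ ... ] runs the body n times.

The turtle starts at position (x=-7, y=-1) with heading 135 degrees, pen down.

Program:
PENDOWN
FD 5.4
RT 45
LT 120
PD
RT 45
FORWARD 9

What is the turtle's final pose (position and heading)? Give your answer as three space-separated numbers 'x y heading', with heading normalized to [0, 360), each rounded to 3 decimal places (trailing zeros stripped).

Answer: -19.512 5.148 165

Derivation:
Executing turtle program step by step:
Start: pos=(-7,-1), heading=135, pen down
PD: pen down
FD 5.4: (-7,-1) -> (-10.818,2.818) [heading=135, draw]
RT 45: heading 135 -> 90
LT 120: heading 90 -> 210
PD: pen down
RT 45: heading 210 -> 165
FD 9: (-10.818,2.818) -> (-19.512,5.148) [heading=165, draw]
Final: pos=(-19.512,5.148), heading=165, 2 segment(s) drawn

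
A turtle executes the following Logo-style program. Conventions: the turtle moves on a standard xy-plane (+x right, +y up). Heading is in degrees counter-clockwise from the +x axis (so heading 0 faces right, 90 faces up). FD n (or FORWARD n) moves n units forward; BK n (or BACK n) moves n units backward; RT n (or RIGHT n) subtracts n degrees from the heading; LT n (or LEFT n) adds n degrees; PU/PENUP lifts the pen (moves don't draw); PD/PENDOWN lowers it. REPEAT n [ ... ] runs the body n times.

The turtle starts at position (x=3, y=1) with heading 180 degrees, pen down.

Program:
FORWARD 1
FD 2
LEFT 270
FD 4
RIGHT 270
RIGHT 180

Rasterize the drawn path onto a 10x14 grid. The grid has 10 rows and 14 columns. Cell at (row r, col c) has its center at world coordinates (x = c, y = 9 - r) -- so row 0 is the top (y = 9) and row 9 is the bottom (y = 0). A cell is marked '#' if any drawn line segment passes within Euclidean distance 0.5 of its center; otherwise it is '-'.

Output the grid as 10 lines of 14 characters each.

Segment 0: (3,1) -> (2,1)
Segment 1: (2,1) -> (0,1)
Segment 2: (0,1) -> (0,5)

Answer: --------------
--------------
--------------
--------------
#-------------
#-------------
#-------------
#-------------
####----------
--------------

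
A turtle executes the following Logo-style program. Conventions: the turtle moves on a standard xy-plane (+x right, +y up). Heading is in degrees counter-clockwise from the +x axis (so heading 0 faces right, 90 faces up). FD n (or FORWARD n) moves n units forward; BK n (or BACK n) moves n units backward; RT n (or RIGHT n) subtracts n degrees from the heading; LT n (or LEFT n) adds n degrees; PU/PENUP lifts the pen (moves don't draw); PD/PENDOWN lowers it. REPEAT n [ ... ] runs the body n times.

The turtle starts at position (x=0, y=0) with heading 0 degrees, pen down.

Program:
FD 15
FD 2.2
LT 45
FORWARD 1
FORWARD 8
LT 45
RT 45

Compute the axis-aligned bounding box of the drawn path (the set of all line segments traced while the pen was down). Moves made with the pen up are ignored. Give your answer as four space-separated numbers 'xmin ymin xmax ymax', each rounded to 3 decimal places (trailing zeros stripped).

Answer: 0 0 23.564 6.364

Derivation:
Executing turtle program step by step:
Start: pos=(0,0), heading=0, pen down
FD 15: (0,0) -> (15,0) [heading=0, draw]
FD 2.2: (15,0) -> (17.2,0) [heading=0, draw]
LT 45: heading 0 -> 45
FD 1: (17.2,0) -> (17.907,0.707) [heading=45, draw]
FD 8: (17.907,0.707) -> (23.564,6.364) [heading=45, draw]
LT 45: heading 45 -> 90
RT 45: heading 90 -> 45
Final: pos=(23.564,6.364), heading=45, 4 segment(s) drawn

Segment endpoints: x in {0, 15, 17.2, 17.907, 23.564}, y in {0, 0.707, 6.364}
xmin=0, ymin=0, xmax=23.564, ymax=6.364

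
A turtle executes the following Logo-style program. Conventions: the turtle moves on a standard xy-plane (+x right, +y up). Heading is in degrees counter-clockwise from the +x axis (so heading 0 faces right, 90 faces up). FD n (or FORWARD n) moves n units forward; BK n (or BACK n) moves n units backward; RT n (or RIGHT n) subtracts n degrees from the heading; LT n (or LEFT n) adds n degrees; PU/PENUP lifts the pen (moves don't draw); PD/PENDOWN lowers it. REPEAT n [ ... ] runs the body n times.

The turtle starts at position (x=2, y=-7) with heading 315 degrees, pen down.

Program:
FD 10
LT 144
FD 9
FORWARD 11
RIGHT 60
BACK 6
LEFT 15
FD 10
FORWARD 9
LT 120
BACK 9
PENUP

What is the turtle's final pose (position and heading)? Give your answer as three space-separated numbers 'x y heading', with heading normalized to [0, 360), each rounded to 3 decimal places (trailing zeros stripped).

Executing turtle program step by step:
Start: pos=(2,-7), heading=315, pen down
FD 10: (2,-7) -> (9.071,-14.071) [heading=315, draw]
LT 144: heading 315 -> 99
FD 9: (9.071,-14.071) -> (7.663,-5.182) [heading=99, draw]
FD 11: (7.663,-5.182) -> (5.942,5.683) [heading=99, draw]
RT 60: heading 99 -> 39
BK 6: (5.942,5.683) -> (1.28,1.907) [heading=39, draw]
LT 15: heading 39 -> 54
FD 10: (1.28,1.907) -> (7.157,9.997) [heading=54, draw]
FD 9: (7.157,9.997) -> (12.447,17.278) [heading=54, draw]
LT 120: heading 54 -> 174
BK 9: (12.447,17.278) -> (21.398,16.337) [heading=174, draw]
PU: pen up
Final: pos=(21.398,16.337), heading=174, 7 segment(s) drawn

Answer: 21.398 16.337 174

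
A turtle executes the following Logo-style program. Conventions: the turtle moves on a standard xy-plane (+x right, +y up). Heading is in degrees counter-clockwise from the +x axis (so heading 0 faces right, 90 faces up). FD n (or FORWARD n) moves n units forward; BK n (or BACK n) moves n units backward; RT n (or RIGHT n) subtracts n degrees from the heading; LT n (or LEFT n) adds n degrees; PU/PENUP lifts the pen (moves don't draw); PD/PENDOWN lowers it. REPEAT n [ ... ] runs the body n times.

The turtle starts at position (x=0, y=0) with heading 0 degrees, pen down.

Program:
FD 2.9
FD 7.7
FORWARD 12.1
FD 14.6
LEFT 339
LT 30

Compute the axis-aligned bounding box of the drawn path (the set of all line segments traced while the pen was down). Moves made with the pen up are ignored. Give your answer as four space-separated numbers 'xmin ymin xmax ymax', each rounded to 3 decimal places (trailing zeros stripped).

Executing turtle program step by step:
Start: pos=(0,0), heading=0, pen down
FD 2.9: (0,0) -> (2.9,0) [heading=0, draw]
FD 7.7: (2.9,0) -> (10.6,0) [heading=0, draw]
FD 12.1: (10.6,0) -> (22.7,0) [heading=0, draw]
FD 14.6: (22.7,0) -> (37.3,0) [heading=0, draw]
LT 339: heading 0 -> 339
LT 30: heading 339 -> 9
Final: pos=(37.3,0), heading=9, 4 segment(s) drawn

Segment endpoints: x in {0, 2.9, 10.6, 22.7, 37.3}, y in {0}
xmin=0, ymin=0, xmax=37.3, ymax=0

Answer: 0 0 37.3 0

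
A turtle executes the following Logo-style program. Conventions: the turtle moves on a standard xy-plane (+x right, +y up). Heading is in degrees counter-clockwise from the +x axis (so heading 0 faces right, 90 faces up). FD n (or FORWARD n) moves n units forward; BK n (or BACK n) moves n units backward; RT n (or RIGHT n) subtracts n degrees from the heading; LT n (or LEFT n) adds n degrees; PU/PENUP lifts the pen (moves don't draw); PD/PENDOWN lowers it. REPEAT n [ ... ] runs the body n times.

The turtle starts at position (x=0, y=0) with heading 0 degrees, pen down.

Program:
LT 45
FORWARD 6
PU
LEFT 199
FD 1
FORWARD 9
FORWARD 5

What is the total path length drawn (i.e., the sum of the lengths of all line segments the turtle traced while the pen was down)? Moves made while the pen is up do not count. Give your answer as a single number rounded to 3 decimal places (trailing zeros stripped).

Answer: 6

Derivation:
Executing turtle program step by step:
Start: pos=(0,0), heading=0, pen down
LT 45: heading 0 -> 45
FD 6: (0,0) -> (4.243,4.243) [heading=45, draw]
PU: pen up
LT 199: heading 45 -> 244
FD 1: (4.243,4.243) -> (3.804,3.344) [heading=244, move]
FD 9: (3.804,3.344) -> (-0.141,-4.745) [heading=244, move]
FD 5: (-0.141,-4.745) -> (-2.333,-9.239) [heading=244, move]
Final: pos=(-2.333,-9.239), heading=244, 1 segment(s) drawn

Segment lengths:
  seg 1: (0,0) -> (4.243,4.243), length = 6
Total = 6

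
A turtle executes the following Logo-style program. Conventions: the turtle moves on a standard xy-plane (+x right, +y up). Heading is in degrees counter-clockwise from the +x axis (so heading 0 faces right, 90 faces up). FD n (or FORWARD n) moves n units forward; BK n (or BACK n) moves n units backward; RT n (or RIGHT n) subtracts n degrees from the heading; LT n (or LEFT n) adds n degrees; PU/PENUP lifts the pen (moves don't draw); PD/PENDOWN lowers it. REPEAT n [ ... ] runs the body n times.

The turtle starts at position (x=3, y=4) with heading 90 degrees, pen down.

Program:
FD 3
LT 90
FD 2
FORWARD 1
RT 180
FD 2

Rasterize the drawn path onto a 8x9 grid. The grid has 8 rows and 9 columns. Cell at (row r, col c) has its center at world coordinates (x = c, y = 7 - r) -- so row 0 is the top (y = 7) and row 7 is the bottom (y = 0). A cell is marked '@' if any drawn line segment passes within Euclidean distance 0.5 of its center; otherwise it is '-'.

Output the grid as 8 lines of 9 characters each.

Answer: @@@@-----
---@-----
---@-----
---@-----
---------
---------
---------
---------

Derivation:
Segment 0: (3,4) -> (3,7)
Segment 1: (3,7) -> (1,7)
Segment 2: (1,7) -> (0,7)
Segment 3: (0,7) -> (2,7)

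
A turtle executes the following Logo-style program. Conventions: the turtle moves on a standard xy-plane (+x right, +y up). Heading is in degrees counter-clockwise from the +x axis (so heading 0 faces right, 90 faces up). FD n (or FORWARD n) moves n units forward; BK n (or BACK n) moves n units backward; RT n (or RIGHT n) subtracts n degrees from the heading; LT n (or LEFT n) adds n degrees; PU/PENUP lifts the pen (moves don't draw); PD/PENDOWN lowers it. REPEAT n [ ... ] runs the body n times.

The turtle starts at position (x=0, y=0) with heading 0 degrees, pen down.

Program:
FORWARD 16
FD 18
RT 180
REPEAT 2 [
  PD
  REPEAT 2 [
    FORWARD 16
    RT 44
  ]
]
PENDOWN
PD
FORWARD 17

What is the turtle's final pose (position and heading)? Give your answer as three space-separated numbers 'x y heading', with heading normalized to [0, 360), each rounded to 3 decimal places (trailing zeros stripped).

Executing turtle program step by step:
Start: pos=(0,0), heading=0, pen down
FD 16: (0,0) -> (16,0) [heading=0, draw]
FD 18: (16,0) -> (34,0) [heading=0, draw]
RT 180: heading 0 -> 180
REPEAT 2 [
  -- iteration 1/2 --
  PD: pen down
  REPEAT 2 [
    -- iteration 1/2 --
    FD 16: (34,0) -> (18,0) [heading=180, draw]
    RT 44: heading 180 -> 136
    -- iteration 2/2 --
    FD 16: (18,0) -> (6.491,11.115) [heading=136, draw]
    RT 44: heading 136 -> 92
  ]
  -- iteration 2/2 --
  PD: pen down
  REPEAT 2 [
    -- iteration 1/2 --
    FD 16: (6.491,11.115) -> (5.932,27.105) [heading=92, draw]
    RT 44: heading 92 -> 48
    -- iteration 2/2 --
    FD 16: (5.932,27.105) -> (16.638,38.995) [heading=48, draw]
    RT 44: heading 48 -> 4
  ]
]
PD: pen down
PD: pen down
FD 17: (16.638,38.995) -> (33.597,40.181) [heading=4, draw]
Final: pos=(33.597,40.181), heading=4, 7 segment(s) drawn

Answer: 33.597 40.181 4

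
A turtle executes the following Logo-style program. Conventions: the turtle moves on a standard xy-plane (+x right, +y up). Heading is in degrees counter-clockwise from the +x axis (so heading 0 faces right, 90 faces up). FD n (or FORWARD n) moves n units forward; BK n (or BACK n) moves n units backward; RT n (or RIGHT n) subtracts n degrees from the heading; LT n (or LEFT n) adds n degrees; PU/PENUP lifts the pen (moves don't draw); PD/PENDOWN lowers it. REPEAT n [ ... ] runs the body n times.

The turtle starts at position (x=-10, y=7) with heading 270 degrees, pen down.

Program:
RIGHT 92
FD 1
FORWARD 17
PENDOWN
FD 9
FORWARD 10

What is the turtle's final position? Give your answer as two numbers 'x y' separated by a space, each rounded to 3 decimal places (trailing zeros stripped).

Executing turtle program step by step:
Start: pos=(-10,7), heading=270, pen down
RT 92: heading 270 -> 178
FD 1: (-10,7) -> (-10.999,7.035) [heading=178, draw]
FD 17: (-10.999,7.035) -> (-27.989,7.628) [heading=178, draw]
PD: pen down
FD 9: (-27.989,7.628) -> (-36.984,7.942) [heading=178, draw]
FD 10: (-36.984,7.942) -> (-46.977,8.291) [heading=178, draw]
Final: pos=(-46.977,8.291), heading=178, 4 segment(s) drawn

Answer: -46.977 8.291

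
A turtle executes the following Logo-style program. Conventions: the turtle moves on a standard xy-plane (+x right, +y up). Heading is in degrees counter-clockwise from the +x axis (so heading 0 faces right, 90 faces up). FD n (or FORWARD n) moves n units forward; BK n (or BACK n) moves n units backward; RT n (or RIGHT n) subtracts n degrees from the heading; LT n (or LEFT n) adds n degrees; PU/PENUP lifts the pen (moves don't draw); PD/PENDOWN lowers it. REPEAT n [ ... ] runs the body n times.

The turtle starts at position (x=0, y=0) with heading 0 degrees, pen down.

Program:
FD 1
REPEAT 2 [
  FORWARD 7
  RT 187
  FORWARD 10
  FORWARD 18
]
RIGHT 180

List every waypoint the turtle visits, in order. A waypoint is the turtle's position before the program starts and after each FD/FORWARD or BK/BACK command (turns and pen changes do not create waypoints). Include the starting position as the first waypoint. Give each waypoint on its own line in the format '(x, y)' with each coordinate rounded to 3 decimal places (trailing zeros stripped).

Answer: (0, 0)
(1, 0)
(8, 0)
(-1.925, 1.219)
(-19.791, 3.412)
(-26.739, 4.265)
(-17.036, 1.846)
(0.429, -2.508)

Derivation:
Executing turtle program step by step:
Start: pos=(0,0), heading=0, pen down
FD 1: (0,0) -> (1,0) [heading=0, draw]
REPEAT 2 [
  -- iteration 1/2 --
  FD 7: (1,0) -> (8,0) [heading=0, draw]
  RT 187: heading 0 -> 173
  FD 10: (8,0) -> (-1.925,1.219) [heading=173, draw]
  FD 18: (-1.925,1.219) -> (-19.791,3.412) [heading=173, draw]
  -- iteration 2/2 --
  FD 7: (-19.791,3.412) -> (-26.739,4.265) [heading=173, draw]
  RT 187: heading 173 -> 346
  FD 10: (-26.739,4.265) -> (-17.036,1.846) [heading=346, draw]
  FD 18: (-17.036,1.846) -> (0.429,-2.508) [heading=346, draw]
]
RT 180: heading 346 -> 166
Final: pos=(0.429,-2.508), heading=166, 7 segment(s) drawn
Waypoints (8 total):
(0, 0)
(1, 0)
(8, 0)
(-1.925, 1.219)
(-19.791, 3.412)
(-26.739, 4.265)
(-17.036, 1.846)
(0.429, -2.508)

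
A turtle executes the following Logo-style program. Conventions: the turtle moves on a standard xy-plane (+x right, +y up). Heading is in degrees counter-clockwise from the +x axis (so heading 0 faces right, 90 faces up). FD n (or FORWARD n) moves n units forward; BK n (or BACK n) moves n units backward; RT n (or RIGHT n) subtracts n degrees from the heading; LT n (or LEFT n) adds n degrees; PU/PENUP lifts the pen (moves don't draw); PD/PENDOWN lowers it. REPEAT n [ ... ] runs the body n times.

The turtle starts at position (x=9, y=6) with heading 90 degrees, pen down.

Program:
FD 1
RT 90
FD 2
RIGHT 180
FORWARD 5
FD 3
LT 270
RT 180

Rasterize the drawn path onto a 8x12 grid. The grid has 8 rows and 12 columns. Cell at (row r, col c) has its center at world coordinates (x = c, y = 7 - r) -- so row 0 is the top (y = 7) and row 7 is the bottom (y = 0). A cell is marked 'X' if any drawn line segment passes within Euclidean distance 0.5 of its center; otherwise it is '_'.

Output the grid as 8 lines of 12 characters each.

Answer: ___XXXXXXXXX
_________X__
____________
____________
____________
____________
____________
____________

Derivation:
Segment 0: (9,6) -> (9,7)
Segment 1: (9,7) -> (11,7)
Segment 2: (11,7) -> (6,7)
Segment 3: (6,7) -> (3,7)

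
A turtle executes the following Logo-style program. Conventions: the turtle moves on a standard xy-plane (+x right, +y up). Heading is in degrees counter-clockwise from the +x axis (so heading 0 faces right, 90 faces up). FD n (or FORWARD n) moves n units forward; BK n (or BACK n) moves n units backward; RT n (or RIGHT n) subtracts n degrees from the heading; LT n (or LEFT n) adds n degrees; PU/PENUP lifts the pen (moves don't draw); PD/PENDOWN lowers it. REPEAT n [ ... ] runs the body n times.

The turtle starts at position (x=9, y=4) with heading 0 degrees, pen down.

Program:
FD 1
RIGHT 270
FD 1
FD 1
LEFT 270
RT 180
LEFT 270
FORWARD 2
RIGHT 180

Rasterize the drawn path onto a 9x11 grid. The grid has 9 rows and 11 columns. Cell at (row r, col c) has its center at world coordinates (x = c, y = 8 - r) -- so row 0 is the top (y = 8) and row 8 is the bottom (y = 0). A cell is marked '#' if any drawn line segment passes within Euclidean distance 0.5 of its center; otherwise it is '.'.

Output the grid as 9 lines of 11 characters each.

Segment 0: (9,4) -> (10,4)
Segment 1: (10,4) -> (10,5)
Segment 2: (10,5) -> (10,6)
Segment 3: (10,6) -> (10,8)

Answer: ..........#
..........#
..........#
..........#
.........##
...........
...........
...........
...........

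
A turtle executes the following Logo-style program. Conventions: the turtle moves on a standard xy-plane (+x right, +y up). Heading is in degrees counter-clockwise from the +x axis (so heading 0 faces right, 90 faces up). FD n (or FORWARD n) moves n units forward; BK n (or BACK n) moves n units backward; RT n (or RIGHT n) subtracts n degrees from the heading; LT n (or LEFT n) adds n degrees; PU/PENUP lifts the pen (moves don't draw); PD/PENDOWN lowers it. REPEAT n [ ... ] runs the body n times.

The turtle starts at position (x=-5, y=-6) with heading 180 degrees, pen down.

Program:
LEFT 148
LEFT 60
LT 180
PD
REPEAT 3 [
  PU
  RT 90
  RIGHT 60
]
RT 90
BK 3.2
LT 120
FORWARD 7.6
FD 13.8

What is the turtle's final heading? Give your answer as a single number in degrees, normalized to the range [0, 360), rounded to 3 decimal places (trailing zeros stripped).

Executing turtle program step by step:
Start: pos=(-5,-6), heading=180, pen down
LT 148: heading 180 -> 328
LT 60: heading 328 -> 28
LT 180: heading 28 -> 208
PD: pen down
REPEAT 3 [
  -- iteration 1/3 --
  PU: pen up
  RT 90: heading 208 -> 118
  RT 60: heading 118 -> 58
  -- iteration 2/3 --
  PU: pen up
  RT 90: heading 58 -> 328
  RT 60: heading 328 -> 268
  -- iteration 3/3 --
  PU: pen up
  RT 90: heading 268 -> 178
  RT 60: heading 178 -> 118
]
RT 90: heading 118 -> 28
BK 3.2: (-5,-6) -> (-7.825,-7.502) [heading=28, move]
LT 120: heading 28 -> 148
FD 7.6: (-7.825,-7.502) -> (-14.271,-3.475) [heading=148, move]
FD 13.8: (-14.271,-3.475) -> (-25.974,3.838) [heading=148, move]
Final: pos=(-25.974,3.838), heading=148, 0 segment(s) drawn

Answer: 148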